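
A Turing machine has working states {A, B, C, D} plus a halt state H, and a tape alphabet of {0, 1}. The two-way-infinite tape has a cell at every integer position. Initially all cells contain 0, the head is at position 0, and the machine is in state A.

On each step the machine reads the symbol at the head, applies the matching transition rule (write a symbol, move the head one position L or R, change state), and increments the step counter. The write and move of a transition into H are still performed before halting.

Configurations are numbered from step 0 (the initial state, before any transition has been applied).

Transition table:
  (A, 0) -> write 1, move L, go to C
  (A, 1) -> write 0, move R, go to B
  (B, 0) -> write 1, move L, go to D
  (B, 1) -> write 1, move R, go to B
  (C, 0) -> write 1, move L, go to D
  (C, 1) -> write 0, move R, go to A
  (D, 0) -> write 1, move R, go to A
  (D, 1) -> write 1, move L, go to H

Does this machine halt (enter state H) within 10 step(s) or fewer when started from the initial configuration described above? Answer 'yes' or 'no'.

Step 1: in state A at pos 0, read 0 -> (A,0)->write 1,move L,goto C. Now: state=C, head=-1, tape[-2..1]=0010 (head:  ^)
Step 2: in state C at pos -1, read 0 -> (C,0)->write 1,move L,goto D. Now: state=D, head=-2, tape[-3..1]=00110 (head:  ^)
Step 3: in state D at pos -2, read 0 -> (D,0)->write 1,move R,goto A. Now: state=A, head=-1, tape[-3..1]=01110 (head:   ^)
Step 4: in state A at pos -1, read 1 -> (A,1)->write 0,move R,goto B. Now: state=B, head=0, tape[-3..1]=01010 (head:    ^)
Step 5: in state B at pos 0, read 1 -> (B,1)->write 1,move R,goto B. Now: state=B, head=1, tape[-3..2]=010100 (head:     ^)
Step 6: in state B at pos 1, read 0 -> (B,0)->write 1,move L,goto D. Now: state=D, head=0, tape[-3..2]=010110 (head:    ^)
Step 7: in state D at pos 0, read 1 -> (D,1)->write 1,move L,goto H. Now: state=H, head=-1, tape[-3..2]=010110 (head:   ^)
State H reached at step 7; 7 <= 10 -> yes

Answer: yes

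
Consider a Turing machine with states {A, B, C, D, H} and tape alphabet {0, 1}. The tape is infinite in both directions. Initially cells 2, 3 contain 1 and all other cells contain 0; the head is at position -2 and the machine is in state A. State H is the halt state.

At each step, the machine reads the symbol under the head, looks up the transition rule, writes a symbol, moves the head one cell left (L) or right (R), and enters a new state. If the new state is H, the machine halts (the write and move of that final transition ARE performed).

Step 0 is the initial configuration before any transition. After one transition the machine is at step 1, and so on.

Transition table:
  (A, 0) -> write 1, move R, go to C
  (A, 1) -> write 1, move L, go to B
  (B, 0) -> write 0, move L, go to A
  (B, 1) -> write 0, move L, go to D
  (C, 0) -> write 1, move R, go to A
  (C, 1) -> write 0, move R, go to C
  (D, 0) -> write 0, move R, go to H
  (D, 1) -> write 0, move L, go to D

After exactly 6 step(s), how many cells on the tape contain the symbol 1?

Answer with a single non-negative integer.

Answer: 5

Derivation:
Step 1: in state A at pos -2, read 0 -> (A,0)->write 1,move R,goto C. Now: state=C, head=-1, tape[-3..4]=01000110 (head:   ^)
Step 2: in state C at pos -1, read 0 -> (C,0)->write 1,move R,goto A. Now: state=A, head=0, tape[-3..4]=01100110 (head:    ^)
Step 3: in state A at pos 0, read 0 -> (A,0)->write 1,move R,goto C. Now: state=C, head=1, tape[-3..4]=01110110 (head:     ^)
Step 4: in state C at pos 1, read 0 -> (C,0)->write 1,move R,goto A. Now: state=A, head=2, tape[-3..4]=01111110 (head:      ^)
Step 5: in state A at pos 2, read 1 -> (A,1)->write 1,move L,goto B. Now: state=B, head=1, tape[-3..4]=01111110 (head:     ^)
Step 6: in state B at pos 1, read 1 -> (B,1)->write 0,move L,goto D. Now: state=D, head=0, tape[-3..4]=01110110 (head:    ^)
Cells containing 1 after step 6: {-2, -1, 0, 2, 3} -> 5 cell(s)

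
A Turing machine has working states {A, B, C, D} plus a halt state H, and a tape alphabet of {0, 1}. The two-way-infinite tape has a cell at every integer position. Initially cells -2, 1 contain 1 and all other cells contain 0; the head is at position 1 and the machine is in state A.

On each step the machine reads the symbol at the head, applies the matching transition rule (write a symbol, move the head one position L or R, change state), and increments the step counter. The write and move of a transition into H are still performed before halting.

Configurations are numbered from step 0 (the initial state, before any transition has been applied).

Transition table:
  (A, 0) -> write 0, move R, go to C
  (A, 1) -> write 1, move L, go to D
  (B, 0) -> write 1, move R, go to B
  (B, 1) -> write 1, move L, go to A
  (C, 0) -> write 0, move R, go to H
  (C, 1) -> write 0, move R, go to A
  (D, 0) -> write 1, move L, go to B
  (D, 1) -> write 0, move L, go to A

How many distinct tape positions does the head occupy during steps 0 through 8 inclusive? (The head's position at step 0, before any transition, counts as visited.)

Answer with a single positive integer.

Step 1: in state A at pos 1, read 1 -> (A,1)->write 1,move L,goto D. Now: state=D, head=0, tape[-3..2]=010010 (head:    ^)
Step 2: in state D at pos 0, read 0 -> (D,0)->write 1,move L,goto B. Now: state=B, head=-1, tape[-3..2]=010110 (head:   ^)
Step 3: in state B at pos -1, read 0 -> (B,0)->write 1,move R,goto B. Now: state=B, head=0, tape[-3..2]=011110 (head:    ^)
Step 4: in state B at pos 0, read 1 -> (B,1)->write 1,move L,goto A. Now: state=A, head=-1, tape[-3..2]=011110 (head:   ^)
Step 5: in state A at pos -1, read 1 -> (A,1)->write 1,move L,goto D. Now: state=D, head=-2, tape[-3..2]=011110 (head:  ^)
Step 6: in state D at pos -2, read 1 -> (D,1)->write 0,move L,goto A. Now: state=A, head=-3, tape[-4..2]=0001110 (head:  ^)
Step 7: in state A at pos -3, read 0 -> (A,0)->write 0,move R,goto C. Now: state=C, head=-2, tape[-4..2]=0001110 (head:   ^)
Step 8: in state C at pos -2, read 0 -> (C,0)->write 0,move R,goto H. Now: state=H, head=-1, tape[-4..2]=0001110 (head:    ^)
Head positions at steps 0..8: starting at 1, distinct positions visited = {-3, -2, -1, 0, 1} -> 5 position(s)

Answer: 5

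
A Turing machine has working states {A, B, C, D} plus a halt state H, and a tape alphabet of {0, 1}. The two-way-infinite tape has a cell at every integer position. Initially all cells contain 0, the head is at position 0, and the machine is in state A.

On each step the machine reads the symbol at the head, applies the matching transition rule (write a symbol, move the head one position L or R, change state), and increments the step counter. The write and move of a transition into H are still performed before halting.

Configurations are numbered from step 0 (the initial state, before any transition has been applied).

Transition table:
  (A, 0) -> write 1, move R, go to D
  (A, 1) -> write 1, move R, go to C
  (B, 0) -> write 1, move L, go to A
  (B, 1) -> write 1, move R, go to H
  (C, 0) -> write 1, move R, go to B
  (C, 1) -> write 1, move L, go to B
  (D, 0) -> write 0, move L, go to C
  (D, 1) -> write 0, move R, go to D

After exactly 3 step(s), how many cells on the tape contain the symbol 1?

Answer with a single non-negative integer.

Step 1: in state A at pos 0, read 0 -> (A,0)->write 1,move R,goto D. Now: state=D, head=1, tape[-1..2]=0100 (head:   ^)
Step 2: in state D at pos 1, read 0 -> (D,0)->write 0,move L,goto C. Now: state=C, head=0, tape[-1..2]=0100 (head:  ^)
Step 3: in state C at pos 0, read 1 -> (C,1)->write 1,move L,goto B. Now: state=B, head=-1, tape[-2..2]=00100 (head:  ^)
Cells containing 1 after step 3: {0} -> 1 cell(s)

Answer: 1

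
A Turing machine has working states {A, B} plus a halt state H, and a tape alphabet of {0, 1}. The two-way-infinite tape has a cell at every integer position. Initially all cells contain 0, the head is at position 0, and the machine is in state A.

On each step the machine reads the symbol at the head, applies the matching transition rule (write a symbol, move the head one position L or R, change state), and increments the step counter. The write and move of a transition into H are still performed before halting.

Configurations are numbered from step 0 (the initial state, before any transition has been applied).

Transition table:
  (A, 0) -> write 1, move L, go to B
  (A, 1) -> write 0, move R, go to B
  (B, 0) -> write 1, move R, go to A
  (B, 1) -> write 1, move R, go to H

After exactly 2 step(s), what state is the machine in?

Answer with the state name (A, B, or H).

Answer: A

Derivation:
Step 1: in state A at pos 0, read 0 -> (A,0)->write 1,move L,goto B. Now: state=B, head=-1, tape[-2..1]=0010 (head:  ^)
Step 2: in state B at pos -1, read 0 -> (B,0)->write 1,move R,goto A. Now: state=A, head=0, tape[-2..1]=0110 (head:   ^)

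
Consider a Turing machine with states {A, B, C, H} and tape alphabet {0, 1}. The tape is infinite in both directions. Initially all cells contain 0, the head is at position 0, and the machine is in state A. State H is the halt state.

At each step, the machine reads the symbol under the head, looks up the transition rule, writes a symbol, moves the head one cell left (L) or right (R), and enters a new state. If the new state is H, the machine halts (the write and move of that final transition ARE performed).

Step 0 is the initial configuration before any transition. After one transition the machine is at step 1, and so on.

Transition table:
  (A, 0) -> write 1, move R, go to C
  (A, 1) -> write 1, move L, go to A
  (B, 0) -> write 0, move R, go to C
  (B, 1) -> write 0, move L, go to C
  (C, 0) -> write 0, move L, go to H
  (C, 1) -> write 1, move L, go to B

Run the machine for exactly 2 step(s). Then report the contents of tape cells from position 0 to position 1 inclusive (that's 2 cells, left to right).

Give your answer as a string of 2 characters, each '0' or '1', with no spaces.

Answer: 10

Derivation:
Step 1: in state A at pos 0, read 0 -> (A,0)->write 1,move R,goto C. Now: state=C, head=1, tape[-1..2]=0100 (head:   ^)
Step 2: in state C at pos 1, read 0 -> (C,0)->write 0,move L,goto H. Now: state=H, head=0, tape[-1..2]=0100 (head:  ^)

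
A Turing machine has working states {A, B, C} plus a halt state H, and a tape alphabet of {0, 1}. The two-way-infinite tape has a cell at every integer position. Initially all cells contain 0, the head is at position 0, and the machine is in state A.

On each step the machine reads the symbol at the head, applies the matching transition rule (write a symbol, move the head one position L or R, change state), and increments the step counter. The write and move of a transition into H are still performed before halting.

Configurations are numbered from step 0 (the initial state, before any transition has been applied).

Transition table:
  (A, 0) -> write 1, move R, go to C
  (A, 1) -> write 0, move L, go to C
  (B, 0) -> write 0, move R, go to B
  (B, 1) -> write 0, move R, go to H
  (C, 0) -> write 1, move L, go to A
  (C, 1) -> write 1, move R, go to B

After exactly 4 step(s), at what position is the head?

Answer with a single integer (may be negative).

Step 1: in state A at pos 0, read 0 -> (A,0)->write 1,move R,goto C. Now: state=C, head=1, tape[-1..2]=0100 (head:   ^)
Step 2: in state C at pos 1, read 0 -> (C,0)->write 1,move L,goto A. Now: state=A, head=0, tape[-1..2]=0110 (head:  ^)
Step 3: in state A at pos 0, read 1 -> (A,1)->write 0,move L,goto C. Now: state=C, head=-1, tape[-2..2]=00010 (head:  ^)
Step 4: in state C at pos -1, read 0 -> (C,0)->write 1,move L,goto A. Now: state=A, head=-2, tape[-3..2]=001010 (head:  ^)

Answer: -2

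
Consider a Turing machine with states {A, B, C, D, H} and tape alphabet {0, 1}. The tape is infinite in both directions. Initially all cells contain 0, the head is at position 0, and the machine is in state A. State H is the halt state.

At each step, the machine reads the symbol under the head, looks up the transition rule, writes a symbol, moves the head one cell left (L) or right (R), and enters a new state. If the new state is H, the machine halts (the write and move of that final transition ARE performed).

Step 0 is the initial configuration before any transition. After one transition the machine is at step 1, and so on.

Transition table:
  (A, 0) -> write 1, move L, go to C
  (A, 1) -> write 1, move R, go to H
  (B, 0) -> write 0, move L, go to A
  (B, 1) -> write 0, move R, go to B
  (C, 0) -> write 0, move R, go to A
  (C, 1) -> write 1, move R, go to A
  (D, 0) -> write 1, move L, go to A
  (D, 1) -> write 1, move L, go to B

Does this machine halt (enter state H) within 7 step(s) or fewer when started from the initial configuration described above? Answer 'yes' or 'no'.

Step 1: in state A at pos 0, read 0 -> (A,0)->write 1,move L,goto C. Now: state=C, head=-1, tape[-2..1]=0010 (head:  ^)
Step 2: in state C at pos -1, read 0 -> (C,0)->write 0,move R,goto A. Now: state=A, head=0, tape[-2..1]=0010 (head:   ^)
Step 3: in state A at pos 0, read 1 -> (A,1)->write 1,move R,goto H. Now: state=H, head=1, tape[-2..2]=00100 (head:    ^)
State H reached at step 3; 3 <= 7 -> yes

Answer: yes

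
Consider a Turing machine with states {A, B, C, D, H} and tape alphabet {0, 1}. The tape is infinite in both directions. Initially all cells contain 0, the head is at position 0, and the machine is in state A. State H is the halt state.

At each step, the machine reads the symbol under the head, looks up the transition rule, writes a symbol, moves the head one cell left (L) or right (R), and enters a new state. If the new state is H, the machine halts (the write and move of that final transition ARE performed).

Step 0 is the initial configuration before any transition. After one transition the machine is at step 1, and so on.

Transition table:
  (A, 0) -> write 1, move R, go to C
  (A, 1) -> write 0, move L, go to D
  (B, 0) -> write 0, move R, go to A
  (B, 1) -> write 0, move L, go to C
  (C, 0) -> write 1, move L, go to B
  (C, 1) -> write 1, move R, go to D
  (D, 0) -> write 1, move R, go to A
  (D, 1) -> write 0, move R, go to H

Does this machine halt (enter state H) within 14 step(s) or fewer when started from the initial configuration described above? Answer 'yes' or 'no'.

Answer: yes

Derivation:
Step 1: in state A at pos 0, read 0 -> (A,0)->write 1,move R,goto C. Now: state=C, head=1, tape[-1..2]=0100 (head:   ^)
Step 2: in state C at pos 1, read 0 -> (C,0)->write 1,move L,goto B. Now: state=B, head=0, tape[-1..2]=0110 (head:  ^)
Step 3: in state B at pos 0, read 1 -> (B,1)->write 0,move L,goto C. Now: state=C, head=-1, tape[-2..2]=00010 (head:  ^)
Step 4: in state C at pos -1, read 0 -> (C,0)->write 1,move L,goto B. Now: state=B, head=-2, tape[-3..2]=001010 (head:  ^)
Step 5: in state B at pos -2, read 0 -> (B,0)->write 0,move R,goto A. Now: state=A, head=-1, tape[-3..2]=001010 (head:   ^)
Step 6: in state A at pos -1, read 1 -> (A,1)->write 0,move L,goto D. Now: state=D, head=-2, tape[-3..2]=000010 (head:  ^)
Step 7: in state D at pos -2, read 0 -> (D,0)->write 1,move R,goto A. Now: state=A, head=-1, tape[-3..2]=010010 (head:   ^)
Step 8: in state A at pos -1, read 0 -> (A,0)->write 1,move R,goto C. Now: state=C, head=0, tape[-3..2]=011010 (head:    ^)
Step 9: in state C at pos 0, read 0 -> (C,0)->write 1,move L,goto B. Now: state=B, head=-1, tape[-3..2]=011110 (head:   ^)
Step 10: in state B at pos -1, read 1 -> (B,1)->write 0,move L,goto C. Now: state=C, head=-2, tape[-3..2]=010110 (head:  ^)
Step 11: in state C at pos -2, read 1 -> (C,1)->write 1,move R,goto D. Now: state=D, head=-1, tape[-3..2]=010110 (head:   ^)
Step 12: in state D at pos -1, read 0 -> (D,0)->write 1,move R,goto A. Now: state=A, head=0, tape[-3..2]=011110 (head:    ^)
Step 13: in state A at pos 0, read 1 -> (A,1)->write 0,move L,goto D. Now: state=D, head=-1, tape[-3..2]=011010 (head:   ^)
Step 14: in state D at pos -1, read 1 -> (D,1)->write 0,move R,goto H. Now: state=H, head=0, tape[-3..2]=010010 (head:    ^)
State H reached at step 14; 14 <= 14 -> yes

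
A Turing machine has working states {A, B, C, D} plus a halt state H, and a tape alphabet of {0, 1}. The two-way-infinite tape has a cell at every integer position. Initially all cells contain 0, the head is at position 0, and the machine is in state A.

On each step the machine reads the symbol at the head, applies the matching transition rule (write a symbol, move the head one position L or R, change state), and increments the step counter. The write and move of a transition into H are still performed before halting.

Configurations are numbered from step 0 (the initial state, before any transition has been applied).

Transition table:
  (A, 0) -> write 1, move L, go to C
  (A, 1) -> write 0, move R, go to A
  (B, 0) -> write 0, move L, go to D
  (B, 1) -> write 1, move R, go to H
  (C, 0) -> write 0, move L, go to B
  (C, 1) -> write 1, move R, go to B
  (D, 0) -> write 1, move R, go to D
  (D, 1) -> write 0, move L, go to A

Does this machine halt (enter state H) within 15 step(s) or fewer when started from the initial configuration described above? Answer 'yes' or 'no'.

Answer: yes

Derivation:
Step 1: in state A at pos 0, read 0 -> (A,0)->write 1,move L,goto C. Now: state=C, head=-1, tape[-2..1]=0010 (head:  ^)
Step 2: in state C at pos -1, read 0 -> (C,0)->write 0,move L,goto B. Now: state=B, head=-2, tape[-3..1]=00010 (head:  ^)
Step 3: in state B at pos -2, read 0 -> (B,0)->write 0,move L,goto D. Now: state=D, head=-3, tape[-4..1]=000010 (head:  ^)
Step 4: in state D at pos -3, read 0 -> (D,0)->write 1,move R,goto D. Now: state=D, head=-2, tape[-4..1]=010010 (head:   ^)
Step 5: in state D at pos -2, read 0 -> (D,0)->write 1,move R,goto D. Now: state=D, head=-1, tape[-4..1]=011010 (head:    ^)
Step 6: in state D at pos -1, read 0 -> (D,0)->write 1,move R,goto D. Now: state=D, head=0, tape[-4..1]=011110 (head:     ^)
Step 7: in state D at pos 0, read 1 -> (D,1)->write 0,move L,goto A. Now: state=A, head=-1, tape[-4..1]=011100 (head:    ^)
Step 8: in state A at pos -1, read 1 -> (A,1)->write 0,move R,goto A. Now: state=A, head=0, tape[-4..1]=011000 (head:     ^)
Step 9: in state A at pos 0, read 0 -> (A,0)->write 1,move L,goto C. Now: state=C, head=-1, tape[-4..1]=011010 (head:    ^)
Step 10: in state C at pos -1, read 0 -> (C,0)->write 0,move L,goto B. Now: state=B, head=-2, tape[-4..1]=011010 (head:   ^)
Step 11: in state B at pos -2, read 1 -> (B,1)->write 1,move R,goto H. Now: state=H, head=-1, tape[-4..1]=011010 (head:    ^)
State H reached at step 11; 11 <= 15 -> yes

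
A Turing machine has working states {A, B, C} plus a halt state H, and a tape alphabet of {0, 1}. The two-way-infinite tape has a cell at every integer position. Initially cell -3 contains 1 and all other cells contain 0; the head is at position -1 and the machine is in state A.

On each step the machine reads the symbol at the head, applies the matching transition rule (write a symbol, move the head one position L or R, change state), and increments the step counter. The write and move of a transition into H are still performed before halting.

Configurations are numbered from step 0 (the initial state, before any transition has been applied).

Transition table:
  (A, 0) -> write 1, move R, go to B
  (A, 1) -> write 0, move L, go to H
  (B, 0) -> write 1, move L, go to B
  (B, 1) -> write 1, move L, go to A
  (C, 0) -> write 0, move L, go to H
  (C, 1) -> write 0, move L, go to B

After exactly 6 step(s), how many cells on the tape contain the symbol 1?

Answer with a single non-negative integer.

Answer: 3

Derivation:
Step 1: in state A at pos -1, read 0 -> (A,0)->write 1,move R,goto B. Now: state=B, head=0, tape[-4..1]=010100 (head:     ^)
Step 2: in state B at pos 0, read 0 -> (B,0)->write 1,move L,goto B. Now: state=B, head=-1, tape[-4..1]=010110 (head:    ^)
Step 3: in state B at pos -1, read 1 -> (B,1)->write 1,move L,goto A. Now: state=A, head=-2, tape[-4..1]=010110 (head:   ^)
Step 4: in state A at pos -2, read 0 -> (A,0)->write 1,move R,goto B. Now: state=B, head=-1, tape[-4..1]=011110 (head:    ^)
Step 5: in state B at pos -1, read 1 -> (B,1)->write 1,move L,goto A. Now: state=A, head=-2, tape[-4..1]=011110 (head:   ^)
Step 6: in state A at pos -2, read 1 -> (A,1)->write 0,move L,goto H. Now: state=H, head=-3, tape[-4..1]=010110 (head:  ^)
Cells containing 1 after step 6: {-3, -1, 0} -> 3 cell(s)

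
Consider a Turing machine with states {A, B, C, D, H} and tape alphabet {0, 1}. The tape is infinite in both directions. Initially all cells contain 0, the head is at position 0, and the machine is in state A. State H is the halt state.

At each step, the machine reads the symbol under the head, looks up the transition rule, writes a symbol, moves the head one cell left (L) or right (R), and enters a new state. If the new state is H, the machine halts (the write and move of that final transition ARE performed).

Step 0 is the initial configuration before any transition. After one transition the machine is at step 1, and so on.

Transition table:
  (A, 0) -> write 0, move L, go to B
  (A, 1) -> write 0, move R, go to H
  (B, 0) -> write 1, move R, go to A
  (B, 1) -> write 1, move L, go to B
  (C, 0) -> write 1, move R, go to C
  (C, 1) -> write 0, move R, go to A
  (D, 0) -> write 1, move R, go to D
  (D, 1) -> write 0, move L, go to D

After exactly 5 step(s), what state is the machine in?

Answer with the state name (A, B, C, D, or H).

Answer: A

Derivation:
Step 1: in state A at pos 0, read 0 -> (A,0)->write 0,move L,goto B. Now: state=B, head=-1, tape[-2..1]=0000 (head:  ^)
Step 2: in state B at pos -1, read 0 -> (B,0)->write 1,move R,goto A. Now: state=A, head=0, tape[-2..1]=0100 (head:   ^)
Step 3: in state A at pos 0, read 0 -> (A,0)->write 0,move L,goto B. Now: state=B, head=-1, tape[-2..1]=0100 (head:  ^)
Step 4: in state B at pos -1, read 1 -> (B,1)->write 1,move L,goto B. Now: state=B, head=-2, tape[-3..1]=00100 (head:  ^)
Step 5: in state B at pos -2, read 0 -> (B,0)->write 1,move R,goto A. Now: state=A, head=-1, tape[-3..1]=01100 (head:   ^)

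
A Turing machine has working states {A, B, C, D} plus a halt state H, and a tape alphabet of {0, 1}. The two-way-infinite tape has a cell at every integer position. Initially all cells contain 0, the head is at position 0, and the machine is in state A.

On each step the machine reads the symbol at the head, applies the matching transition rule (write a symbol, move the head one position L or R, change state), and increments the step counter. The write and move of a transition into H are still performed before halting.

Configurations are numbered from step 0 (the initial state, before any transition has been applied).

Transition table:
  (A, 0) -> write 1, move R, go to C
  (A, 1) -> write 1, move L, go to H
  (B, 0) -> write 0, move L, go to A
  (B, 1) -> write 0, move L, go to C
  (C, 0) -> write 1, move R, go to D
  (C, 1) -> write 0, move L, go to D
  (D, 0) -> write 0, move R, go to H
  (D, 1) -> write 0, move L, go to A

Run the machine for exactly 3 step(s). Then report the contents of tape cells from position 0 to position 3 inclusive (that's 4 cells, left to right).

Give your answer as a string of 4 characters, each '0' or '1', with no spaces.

Step 1: in state A at pos 0, read 0 -> (A,0)->write 1,move R,goto C. Now: state=C, head=1, tape[-1..2]=0100 (head:   ^)
Step 2: in state C at pos 1, read 0 -> (C,0)->write 1,move R,goto D. Now: state=D, head=2, tape[-1..3]=01100 (head:    ^)
Step 3: in state D at pos 2, read 0 -> (D,0)->write 0,move R,goto H. Now: state=H, head=3, tape[-1..4]=011000 (head:     ^)

Answer: 1100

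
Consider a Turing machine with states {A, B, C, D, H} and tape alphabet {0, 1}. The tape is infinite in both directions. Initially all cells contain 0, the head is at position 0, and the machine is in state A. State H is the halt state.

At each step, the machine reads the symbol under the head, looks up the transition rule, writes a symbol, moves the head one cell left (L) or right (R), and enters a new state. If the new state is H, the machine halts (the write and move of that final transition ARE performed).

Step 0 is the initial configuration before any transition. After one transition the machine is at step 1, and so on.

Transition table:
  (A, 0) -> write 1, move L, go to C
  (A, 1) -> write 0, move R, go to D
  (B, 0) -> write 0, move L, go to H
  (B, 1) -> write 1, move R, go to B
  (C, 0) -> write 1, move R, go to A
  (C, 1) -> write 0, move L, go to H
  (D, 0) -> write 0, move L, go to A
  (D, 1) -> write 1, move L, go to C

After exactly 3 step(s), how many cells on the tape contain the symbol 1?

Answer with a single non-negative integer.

Answer: 1

Derivation:
Step 1: in state A at pos 0, read 0 -> (A,0)->write 1,move L,goto C. Now: state=C, head=-1, tape[-2..1]=0010 (head:  ^)
Step 2: in state C at pos -1, read 0 -> (C,0)->write 1,move R,goto A. Now: state=A, head=0, tape[-2..1]=0110 (head:   ^)
Step 3: in state A at pos 0, read 1 -> (A,1)->write 0,move R,goto D. Now: state=D, head=1, tape[-2..2]=01000 (head:    ^)
Cells containing 1 after step 3: {-1} -> 1 cell(s)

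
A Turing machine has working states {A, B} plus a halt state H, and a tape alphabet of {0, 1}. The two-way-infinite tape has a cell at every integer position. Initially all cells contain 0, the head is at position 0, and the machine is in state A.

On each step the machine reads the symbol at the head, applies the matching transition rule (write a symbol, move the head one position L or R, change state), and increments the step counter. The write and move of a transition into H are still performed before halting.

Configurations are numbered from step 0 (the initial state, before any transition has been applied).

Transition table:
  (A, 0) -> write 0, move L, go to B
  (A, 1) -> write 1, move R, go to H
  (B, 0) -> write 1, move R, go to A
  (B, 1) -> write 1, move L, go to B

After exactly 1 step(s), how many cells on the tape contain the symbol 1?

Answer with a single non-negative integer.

Answer: 0

Derivation:
Step 1: in state A at pos 0, read 0 -> (A,0)->write 0,move L,goto B. Now: state=B, head=-1, tape[-2..1]=0000 (head:  ^)
No cell contains 1 after step 1 -> 0 cell(s)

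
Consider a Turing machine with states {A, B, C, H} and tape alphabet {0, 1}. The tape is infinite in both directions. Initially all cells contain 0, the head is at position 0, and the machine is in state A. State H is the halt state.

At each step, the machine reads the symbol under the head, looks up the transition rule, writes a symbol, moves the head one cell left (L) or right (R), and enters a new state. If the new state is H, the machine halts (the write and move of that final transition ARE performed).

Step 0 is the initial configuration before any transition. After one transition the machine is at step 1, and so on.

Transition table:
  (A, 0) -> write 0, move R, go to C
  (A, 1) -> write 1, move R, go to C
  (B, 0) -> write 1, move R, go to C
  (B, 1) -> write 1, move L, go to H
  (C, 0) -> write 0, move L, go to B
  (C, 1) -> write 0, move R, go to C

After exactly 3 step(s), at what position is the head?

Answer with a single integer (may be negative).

Answer: 1

Derivation:
Step 1: in state A at pos 0, read 0 -> (A,0)->write 0,move R,goto C. Now: state=C, head=1, tape[-1..2]=0000 (head:   ^)
Step 2: in state C at pos 1, read 0 -> (C,0)->write 0,move L,goto B. Now: state=B, head=0, tape[-1..2]=0000 (head:  ^)
Step 3: in state B at pos 0, read 0 -> (B,0)->write 1,move R,goto C. Now: state=C, head=1, tape[-1..2]=0100 (head:   ^)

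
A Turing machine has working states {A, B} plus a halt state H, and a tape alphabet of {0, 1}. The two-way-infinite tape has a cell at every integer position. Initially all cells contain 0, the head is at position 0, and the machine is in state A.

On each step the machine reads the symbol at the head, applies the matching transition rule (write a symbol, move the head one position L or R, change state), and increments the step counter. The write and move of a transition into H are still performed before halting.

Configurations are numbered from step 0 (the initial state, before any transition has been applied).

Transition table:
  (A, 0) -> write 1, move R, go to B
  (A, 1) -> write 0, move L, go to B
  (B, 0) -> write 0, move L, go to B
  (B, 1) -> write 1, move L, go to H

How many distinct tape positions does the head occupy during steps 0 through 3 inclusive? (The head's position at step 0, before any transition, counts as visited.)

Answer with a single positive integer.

Step 1: in state A at pos 0, read 0 -> (A,0)->write 1,move R,goto B. Now: state=B, head=1, tape[-1..2]=0100 (head:   ^)
Step 2: in state B at pos 1, read 0 -> (B,0)->write 0,move L,goto B. Now: state=B, head=0, tape[-1..2]=0100 (head:  ^)
Step 3: in state B at pos 0, read 1 -> (B,1)->write 1,move L,goto H. Now: state=H, head=-1, tape[-2..2]=00100 (head:  ^)
Head positions at steps 0..3: starting at 0, distinct positions visited = {-1, 0, 1} -> 3 position(s)

Answer: 3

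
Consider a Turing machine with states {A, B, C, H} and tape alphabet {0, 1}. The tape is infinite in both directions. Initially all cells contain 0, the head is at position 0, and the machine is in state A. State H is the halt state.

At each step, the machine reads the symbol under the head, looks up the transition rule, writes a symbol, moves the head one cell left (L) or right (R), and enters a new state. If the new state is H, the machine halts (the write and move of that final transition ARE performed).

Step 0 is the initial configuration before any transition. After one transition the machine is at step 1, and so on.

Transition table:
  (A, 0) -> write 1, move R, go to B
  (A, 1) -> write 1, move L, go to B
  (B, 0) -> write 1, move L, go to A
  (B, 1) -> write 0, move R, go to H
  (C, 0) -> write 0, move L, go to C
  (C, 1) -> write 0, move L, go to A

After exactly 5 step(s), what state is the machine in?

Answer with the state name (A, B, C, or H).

Step 1: in state A at pos 0, read 0 -> (A,0)->write 1,move R,goto B. Now: state=B, head=1, tape[-1..2]=0100 (head:   ^)
Step 2: in state B at pos 1, read 0 -> (B,0)->write 1,move L,goto A. Now: state=A, head=0, tape[-1..2]=0110 (head:  ^)
Step 3: in state A at pos 0, read 1 -> (A,1)->write 1,move L,goto B. Now: state=B, head=-1, tape[-2..2]=00110 (head:  ^)
Step 4: in state B at pos -1, read 0 -> (B,0)->write 1,move L,goto A. Now: state=A, head=-2, tape[-3..2]=001110 (head:  ^)
Step 5: in state A at pos -2, read 0 -> (A,0)->write 1,move R,goto B. Now: state=B, head=-1, tape[-3..2]=011110 (head:   ^)

Answer: B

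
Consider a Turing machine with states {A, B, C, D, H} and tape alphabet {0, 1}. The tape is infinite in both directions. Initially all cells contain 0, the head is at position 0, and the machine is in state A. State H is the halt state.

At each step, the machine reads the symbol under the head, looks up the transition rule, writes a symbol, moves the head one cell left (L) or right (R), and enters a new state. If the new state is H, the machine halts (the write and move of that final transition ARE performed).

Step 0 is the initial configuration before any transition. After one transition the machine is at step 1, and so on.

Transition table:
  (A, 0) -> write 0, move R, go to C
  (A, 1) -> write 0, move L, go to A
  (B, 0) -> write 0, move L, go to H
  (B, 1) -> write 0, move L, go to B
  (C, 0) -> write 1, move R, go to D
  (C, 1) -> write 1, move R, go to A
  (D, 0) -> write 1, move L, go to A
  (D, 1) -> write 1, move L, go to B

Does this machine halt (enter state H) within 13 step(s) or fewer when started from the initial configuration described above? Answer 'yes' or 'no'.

Answer: yes

Derivation:
Step 1: in state A at pos 0, read 0 -> (A,0)->write 0,move R,goto C. Now: state=C, head=1, tape[-1..2]=0000 (head:   ^)
Step 2: in state C at pos 1, read 0 -> (C,0)->write 1,move R,goto D. Now: state=D, head=2, tape[-1..3]=00100 (head:    ^)
Step 3: in state D at pos 2, read 0 -> (D,0)->write 1,move L,goto A. Now: state=A, head=1, tape[-1..3]=00110 (head:   ^)
Step 4: in state A at pos 1, read 1 -> (A,1)->write 0,move L,goto A. Now: state=A, head=0, tape[-1..3]=00010 (head:  ^)
Step 5: in state A at pos 0, read 0 -> (A,0)->write 0,move R,goto C. Now: state=C, head=1, tape[-1..3]=00010 (head:   ^)
Step 6: in state C at pos 1, read 0 -> (C,0)->write 1,move R,goto D. Now: state=D, head=2, tape[-1..3]=00110 (head:    ^)
Step 7: in state D at pos 2, read 1 -> (D,1)->write 1,move L,goto B. Now: state=B, head=1, tape[-1..3]=00110 (head:   ^)
Step 8: in state B at pos 1, read 1 -> (B,1)->write 0,move L,goto B. Now: state=B, head=0, tape[-1..3]=00010 (head:  ^)
Step 9: in state B at pos 0, read 0 -> (B,0)->write 0,move L,goto H. Now: state=H, head=-1, tape[-2..3]=000010 (head:  ^)
State H reached at step 9; 9 <= 13 -> yes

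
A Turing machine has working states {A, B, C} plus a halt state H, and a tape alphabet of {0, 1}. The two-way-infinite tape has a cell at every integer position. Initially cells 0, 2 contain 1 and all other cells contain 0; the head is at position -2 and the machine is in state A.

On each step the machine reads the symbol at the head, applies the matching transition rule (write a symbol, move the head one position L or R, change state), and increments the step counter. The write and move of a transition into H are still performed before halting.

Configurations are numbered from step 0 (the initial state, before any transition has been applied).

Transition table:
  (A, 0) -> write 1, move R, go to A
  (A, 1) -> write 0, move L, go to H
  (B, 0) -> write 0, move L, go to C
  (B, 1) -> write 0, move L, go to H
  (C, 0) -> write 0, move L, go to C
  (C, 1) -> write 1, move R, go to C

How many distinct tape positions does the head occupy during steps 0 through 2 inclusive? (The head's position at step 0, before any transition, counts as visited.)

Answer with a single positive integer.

Step 1: in state A at pos -2, read 0 -> (A,0)->write 1,move R,goto A. Now: state=A, head=-1, tape[-3..3]=0101010 (head:   ^)
Step 2: in state A at pos -1, read 0 -> (A,0)->write 1,move R,goto A. Now: state=A, head=0, tape[-3..3]=0111010 (head:    ^)
Head positions at steps 0..2: starting at -2, distinct positions visited = {-2, -1, 0} -> 3 position(s)

Answer: 3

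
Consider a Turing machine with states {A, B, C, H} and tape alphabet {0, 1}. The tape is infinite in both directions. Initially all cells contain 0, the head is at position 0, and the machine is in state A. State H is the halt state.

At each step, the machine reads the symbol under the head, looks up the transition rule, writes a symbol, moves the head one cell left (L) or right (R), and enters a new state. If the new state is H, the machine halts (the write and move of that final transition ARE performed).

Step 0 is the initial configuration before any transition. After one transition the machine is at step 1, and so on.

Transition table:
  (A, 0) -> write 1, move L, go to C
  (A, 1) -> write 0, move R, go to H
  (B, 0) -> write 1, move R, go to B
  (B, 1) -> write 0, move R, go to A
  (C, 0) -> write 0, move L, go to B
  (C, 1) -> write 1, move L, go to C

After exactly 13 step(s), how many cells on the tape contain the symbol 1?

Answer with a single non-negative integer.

Step 1: in state A at pos 0, read 0 -> (A,0)->write 1,move L,goto C. Now: state=C, head=-1, tape[-2..1]=0010 (head:  ^)
Step 2: in state C at pos -1, read 0 -> (C,0)->write 0,move L,goto B. Now: state=B, head=-2, tape[-3..1]=00010 (head:  ^)
Step 3: in state B at pos -2, read 0 -> (B,0)->write 1,move R,goto B. Now: state=B, head=-1, tape[-3..1]=01010 (head:   ^)
Step 4: in state B at pos -1, read 0 -> (B,0)->write 1,move R,goto B. Now: state=B, head=0, tape[-3..1]=01110 (head:    ^)
Step 5: in state B at pos 0, read 1 -> (B,1)->write 0,move R,goto A. Now: state=A, head=1, tape[-3..2]=011000 (head:     ^)
Step 6: in state A at pos 1, read 0 -> (A,0)->write 1,move L,goto C. Now: state=C, head=0, tape[-3..2]=011010 (head:    ^)
Step 7: in state C at pos 0, read 0 -> (C,0)->write 0,move L,goto B. Now: state=B, head=-1, tape[-3..2]=011010 (head:   ^)
Step 8: in state B at pos -1, read 1 -> (B,1)->write 0,move R,goto A. Now: state=A, head=0, tape[-3..2]=010010 (head:    ^)
Step 9: in state A at pos 0, read 0 -> (A,0)->write 1,move L,goto C. Now: state=C, head=-1, tape[-3..2]=010110 (head:   ^)
Step 10: in state C at pos -1, read 0 -> (C,0)->write 0,move L,goto B. Now: state=B, head=-2, tape[-3..2]=010110 (head:  ^)
Step 11: in state B at pos -2, read 1 -> (B,1)->write 0,move R,goto A. Now: state=A, head=-1, tape[-3..2]=000110 (head:   ^)
Step 12: in state A at pos -1, read 0 -> (A,0)->write 1,move L,goto C. Now: state=C, head=-2, tape[-3..2]=001110 (head:  ^)
Step 13: in state C at pos -2, read 0 -> (C,0)->write 0,move L,goto B. Now: state=B, head=-3, tape[-4..2]=0001110 (head:  ^)
Cells containing 1 after step 13: {-1, 0, 1} -> 3 cell(s)

Answer: 3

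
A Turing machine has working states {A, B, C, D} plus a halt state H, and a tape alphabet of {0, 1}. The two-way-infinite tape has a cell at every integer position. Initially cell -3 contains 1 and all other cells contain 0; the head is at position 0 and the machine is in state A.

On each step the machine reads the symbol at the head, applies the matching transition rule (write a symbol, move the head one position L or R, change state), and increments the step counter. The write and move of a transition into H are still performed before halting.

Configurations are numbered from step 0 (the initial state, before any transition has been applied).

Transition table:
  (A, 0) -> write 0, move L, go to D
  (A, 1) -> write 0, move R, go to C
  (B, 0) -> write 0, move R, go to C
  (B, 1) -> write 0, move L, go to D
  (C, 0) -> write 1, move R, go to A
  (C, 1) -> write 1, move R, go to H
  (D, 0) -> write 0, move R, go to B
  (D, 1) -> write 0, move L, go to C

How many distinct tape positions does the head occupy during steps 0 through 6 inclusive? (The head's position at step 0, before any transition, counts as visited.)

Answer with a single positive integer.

Step 1: in state A at pos 0, read 0 -> (A,0)->write 0,move L,goto D. Now: state=D, head=-1, tape[-4..1]=010000 (head:    ^)
Step 2: in state D at pos -1, read 0 -> (D,0)->write 0,move R,goto B. Now: state=B, head=0, tape[-4..1]=010000 (head:     ^)
Step 3: in state B at pos 0, read 0 -> (B,0)->write 0,move R,goto C. Now: state=C, head=1, tape[-4..2]=0100000 (head:      ^)
Step 4: in state C at pos 1, read 0 -> (C,0)->write 1,move R,goto A. Now: state=A, head=2, tape[-4..3]=01000100 (head:       ^)
Step 5: in state A at pos 2, read 0 -> (A,0)->write 0,move L,goto D. Now: state=D, head=1, tape[-4..3]=01000100 (head:      ^)
Step 6: in state D at pos 1, read 1 -> (D,1)->write 0,move L,goto C. Now: state=C, head=0, tape[-4..3]=01000000 (head:     ^)
Head positions at steps 0..6: starting at 0, distinct positions visited = {-1, 0, 1, 2} -> 4 position(s)

Answer: 4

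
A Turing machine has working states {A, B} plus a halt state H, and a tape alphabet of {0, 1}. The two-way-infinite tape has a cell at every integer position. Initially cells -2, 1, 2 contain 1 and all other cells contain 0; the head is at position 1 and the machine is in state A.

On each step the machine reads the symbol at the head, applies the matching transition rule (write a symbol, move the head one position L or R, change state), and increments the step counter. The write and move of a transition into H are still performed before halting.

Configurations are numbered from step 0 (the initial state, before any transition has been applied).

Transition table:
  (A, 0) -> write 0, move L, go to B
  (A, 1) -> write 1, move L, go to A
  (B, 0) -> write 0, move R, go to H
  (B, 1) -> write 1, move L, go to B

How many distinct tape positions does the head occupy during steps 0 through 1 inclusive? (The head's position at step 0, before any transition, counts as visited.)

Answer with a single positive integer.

Answer: 2

Derivation:
Step 1: in state A at pos 1, read 1 -> (A,1)->write 1,move L,goto A. Now: state=A, head=0, tape[-3..3]=0100110 (head:    ^)
Head positions at steps 0..1: starting at 1, distinct positions visited = {0, 1} -> 2 position(s)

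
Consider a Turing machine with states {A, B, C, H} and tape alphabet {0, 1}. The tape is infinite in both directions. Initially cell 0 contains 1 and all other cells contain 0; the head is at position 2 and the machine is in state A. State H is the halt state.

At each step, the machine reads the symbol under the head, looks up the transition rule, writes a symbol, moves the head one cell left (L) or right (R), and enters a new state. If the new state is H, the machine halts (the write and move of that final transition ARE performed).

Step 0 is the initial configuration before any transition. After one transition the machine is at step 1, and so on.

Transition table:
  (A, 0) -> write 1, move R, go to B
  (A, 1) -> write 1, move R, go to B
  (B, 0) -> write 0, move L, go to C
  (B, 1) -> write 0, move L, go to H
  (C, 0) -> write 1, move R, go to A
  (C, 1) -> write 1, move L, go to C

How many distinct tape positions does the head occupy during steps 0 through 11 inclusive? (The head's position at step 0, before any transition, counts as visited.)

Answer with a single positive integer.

Answer: 5

Derivation:
Step 1: in state A at pos 2, read 0 -> (A,0)->write 1,move R,goto B. Now: state=B, head=3, tape[-1..4]=010100 (head:     ^)
Step 2: in state B at pos 3, read 0 -> (B,0)->write 0,move L,goto C. Now: state=C, head=2, tape[-1..4]=010100 (head:    ^)
Step 3: in state C at pos 2, read 1 -> (C,1)->write 1,move L,goto C. Now: state=C, head=1, tape[-1..4]=010100 (head:   ^)
Step 4: in state C at pos 1, read 0 -> (C,0)->write 1,move R,goto A. Now: state=A, head=2, tape[-1..4]=011100 (head:    ^)
Step 5: in state A at pos 2, read 1 -> (A,1)->write 1,move R,goto B. Now: state=B, head=3, tape[-1..4]=011100 (head:     ^)
Step 6: in state B at pos 3, read 0 -> (B,0)->write 0,move L,goto C. Now: state=C, head=2, tape[-1..4]=011100 (head:    ^)
Step 7: in state C at pos 2, read 1 -> (C,1)->write 1,move L,goto C. Now: state=C, head=1, tape[-1..4]=011100 (head:   ^)
Step 8: in state C at pos 1, read 1 -> (C,1)->write 1,move L,goto C. Now: state=C, head=0, tape[-1..4]=011100 (head:  ^)
Step 9: in state C at pos 0, read 1 -> (C,1)->write 1,move L,goto C. Now: state=C, head=-1, tape[-2..4]=0011100 (head:  ^)
Step 10: in state C at pos -1, read 0 -> (C,0)->write 1,move R,goto A. Now: state=A, head=0, tape[-2..4]=0111100 (head:   ^)
Step 11: in state A at pos 0, read 1 -> (A,1)->write 1,move R,goto B. Now: state=B, head=1, tape[-2..4]=0111100 (head:    ^)
Head positions at steps 0..11: starting at 2, distinct positions visited = {-1, 0, 1, 2, 3} -> 5 position(s)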